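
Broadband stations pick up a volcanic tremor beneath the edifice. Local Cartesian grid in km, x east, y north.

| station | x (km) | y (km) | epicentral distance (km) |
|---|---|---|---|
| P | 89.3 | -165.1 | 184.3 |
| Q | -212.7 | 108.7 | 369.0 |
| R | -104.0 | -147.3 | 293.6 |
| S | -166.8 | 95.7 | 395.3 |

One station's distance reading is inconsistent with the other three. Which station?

Solve using three stations at a time. Using P, Q, R (subtract circle equations pairwise → linear system) gives (x, y) ≈ (143.2, 11.2).
Distances from that point to each station vs reported:
  P: calculated 184.3 vs reported 184.3 → residual 0.0 km
  Q: calculated 369.0 vs reported 369.0 → residual 0.0 km
  R: calculated 293.6 vs reported 293.6 → residual 0.0 km
  S: calculated 321.3 vs reported 395.3 → residual 74.0 km
P, Q, R are mutually consistent (residuals ≈ 0); S is off by 74.0 km.

S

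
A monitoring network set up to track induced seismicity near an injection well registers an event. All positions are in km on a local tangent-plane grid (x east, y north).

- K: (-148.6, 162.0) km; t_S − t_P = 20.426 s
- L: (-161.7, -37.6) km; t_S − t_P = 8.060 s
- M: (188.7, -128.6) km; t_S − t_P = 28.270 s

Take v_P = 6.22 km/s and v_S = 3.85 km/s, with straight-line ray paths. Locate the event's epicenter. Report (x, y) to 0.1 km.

x ≈ -80.4 km, y ≈ -32.8 km

Distance from S−P lag: d = Δt · v_P v_S / (v_P − v_S) = Δt · (6.22·3.85)/(6.22−3.85) ≈ 10.1042·Δt.
So d_K = 206.39, d_L = 81.44, d_M = 285.65 km.
Circle about each station: (x + 148.6)² + (y − 162.0)² = 206.39²; (x + 161.7)² + (y + 37.6)² = 81.44²; (x − 188.7)² + (y + 128.6)² = 285.65².
Subtracting the K equation from the L and M equations removes the quadratic terms:
-26.2 x − 399.2 y = 15199.05
674.6 x − 581.2 y = -35179.40
Solving the 2×2 system: x ≈ -80.4, y ≈ -32.8 km.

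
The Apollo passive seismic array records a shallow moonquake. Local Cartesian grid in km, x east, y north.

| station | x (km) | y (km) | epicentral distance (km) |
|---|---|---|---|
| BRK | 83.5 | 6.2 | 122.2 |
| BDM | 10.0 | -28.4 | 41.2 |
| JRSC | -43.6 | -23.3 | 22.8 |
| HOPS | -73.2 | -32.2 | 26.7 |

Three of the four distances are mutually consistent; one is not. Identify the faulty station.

Solve using three stations at a time. Using BRK, BDM, JRSC (subtract circle equations pairwise → linear system) gives (x, y) ≈ (-29.2, -41.0).
Distances from that point to each station vs reported:
  BRK: calculated 122.2 vs reported 122.2 → residual 0.0 km
  BDM: calculated 41.2 vs reported 41.2 → residual 0.0 km
  JRSC: calculated 22.8 vs reported 22.8 → residual 0.0 km
  HOPS: calculated 44.8 vs reported 26.7 → residual 18.1 km
BRK, BDM, JRSC are mutually consistent (residuals ≈ 0); HOPS is off by 18.1 km.

HOPS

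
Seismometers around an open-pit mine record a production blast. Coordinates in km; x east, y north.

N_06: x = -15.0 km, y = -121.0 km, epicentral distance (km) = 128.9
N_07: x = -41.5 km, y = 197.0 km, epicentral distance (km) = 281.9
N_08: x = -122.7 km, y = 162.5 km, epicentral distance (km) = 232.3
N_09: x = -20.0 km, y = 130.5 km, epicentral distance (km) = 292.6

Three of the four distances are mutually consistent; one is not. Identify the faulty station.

N_09

Solve using three stations at a time. Using N_06, N_07, N_08 (subtract circle equations pairwise → linear system) gives (x, y) ≈ (-133.2, -69.6).
Distances from that point to each station vs reported:
  N_06: calculated 128.9 vs reported 128.9 → residual 0.0 km
  N_07: calculated 281.9 vs reported 281.9 → residual 0.0 km
  N_08: calculated 232.3 vs reported 232.3 → residual 0.0 km
  N_09: calculated 229.9 vs reported 292.6 → residual 62.7 km
N_06, N_07, N_08 are mutually consistent (residuals ≈ 0); N_09 is off by 62.7 km.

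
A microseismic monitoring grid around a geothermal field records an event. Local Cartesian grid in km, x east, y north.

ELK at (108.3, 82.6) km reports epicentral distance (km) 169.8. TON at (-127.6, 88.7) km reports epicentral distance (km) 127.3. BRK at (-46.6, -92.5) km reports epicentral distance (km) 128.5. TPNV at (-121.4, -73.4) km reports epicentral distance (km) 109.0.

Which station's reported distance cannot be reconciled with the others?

Solve using three stations at a time. Using ELK, TON, TPNV (subtract circle equations pairwise → linear system) gives (x, y) ≈ (-38.7, -2.4).
Distances from that point to each station vs reported:
  ELK: calculated 169.8 vs reported 169.8 → residual 0.0 km
  TON: calculated 127.3 vs reported 127.3 → residual 0.0 km
  BRK: calculated 90.4 vs reported 128.5 → residual 38.1 km
  TPNV: calculated 109.0 vs reported 109.0 → residual 0.0 km
ELK, TON, TPNV are mutually consistent (residuals ≈ 0); BRK is off by 38.1 km.

BRK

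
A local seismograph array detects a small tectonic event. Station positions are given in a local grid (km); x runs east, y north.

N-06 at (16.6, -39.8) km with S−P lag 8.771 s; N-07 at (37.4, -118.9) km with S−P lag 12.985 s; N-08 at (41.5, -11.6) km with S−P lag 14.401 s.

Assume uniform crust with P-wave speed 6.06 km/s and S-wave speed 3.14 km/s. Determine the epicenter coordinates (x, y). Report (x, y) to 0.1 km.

Distance from S−P lag: d = Δt · v_P v_S / (v_P − v_S) = Δt · (6.06·3.14)/(6.06−3.14) ≈ 6.5166·Δt.
So d_N-06 = 57.16, d_N-07 = 84.62, d_N-08 = 93.85 km.
Circle about each station: (x − 16.6)² + (y + 39.8)² = 57.16²; (x − 37.4)² + (y + 118.9)² = 84.62²; (x − 41.5)² + (y + 11.6)² = 93.85².
Subtracting the N-06 equation from the N-07 and N-08 equations removes the quadratic terms:
41.6 x − 158.2 y = 9783.09
49.8 x + 56.4 y = -5543.35
Solving the 2×2 system: x ≈ -31.8, y ≈ -70.2 km.
Check against N-06 (with the unrounded x, y): √((x − 16.6)²+(y + 39.8)²) = 57.16 ≈ 57.16 km. ✓

-31.8 km east, -70.2 km north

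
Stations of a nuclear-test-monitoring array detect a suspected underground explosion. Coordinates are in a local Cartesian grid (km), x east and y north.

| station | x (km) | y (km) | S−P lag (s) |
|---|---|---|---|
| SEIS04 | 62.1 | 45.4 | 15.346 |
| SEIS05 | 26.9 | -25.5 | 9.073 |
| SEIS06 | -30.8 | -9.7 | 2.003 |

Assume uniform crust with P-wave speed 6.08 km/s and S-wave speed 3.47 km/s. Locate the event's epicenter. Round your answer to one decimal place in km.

Distance from S−P lag: d = Δt · v_P v_S / (v_P − v_S) = Δt · (6.08·3.47)/(6.08−3.47) ≈ 8.0834·Δt.
So d_SEIS04 = 124.05, d_SEIS05 = 73.34, d_SEIS06 = 16.19 km.
Circle about each station: (x − 62.1)² + (y − 45.4)² = 124.05²; (x − 26.9)² + (y + 25.5)² = 73.34²; (x + 30.8)² + (y + 9.7)² = 16.19².
Subtracting pairs of circle equations eliminates x²+y² and gives linear equations (the radical axes):
-70.4 x − 141.8 y = 5465.94
-185.8 x − 110.2 y = 10251.45
Solving the 2×2 system: x ≈ -45.8, y ≈ -15.8 km.

x ≈ -45.8 km, y ≈ -15.8 km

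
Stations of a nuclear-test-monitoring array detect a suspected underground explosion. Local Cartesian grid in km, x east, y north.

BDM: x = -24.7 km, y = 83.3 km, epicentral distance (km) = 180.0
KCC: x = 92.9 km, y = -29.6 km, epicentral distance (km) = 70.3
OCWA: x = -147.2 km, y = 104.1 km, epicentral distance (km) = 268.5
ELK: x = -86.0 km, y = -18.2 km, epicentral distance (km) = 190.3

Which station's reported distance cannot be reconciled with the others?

ELK

Solve using three stations at a time. Using BDM, KCC, OCWA (subtract circle equations pairwise → linear system) gives (x, y) ≈ (46.2, -82.1).
Distances from that point to each station vs reported:
  BDM: calculated 180.0 vs reported 180.0 → residual 0.0 km
  KCC: calculated 70.3 vs reported 70.3 → residual 0.0 km
  OCWA: calculated 268.5 vs reported 268.5 → residual 0.0 km
  ELK: calculated 146.9 vs reported 190.3 → residual 43.4 km
BDM, KCC, OCWA are mutually consistent (residuals ≈ 0); ELK is off by 43.4 km.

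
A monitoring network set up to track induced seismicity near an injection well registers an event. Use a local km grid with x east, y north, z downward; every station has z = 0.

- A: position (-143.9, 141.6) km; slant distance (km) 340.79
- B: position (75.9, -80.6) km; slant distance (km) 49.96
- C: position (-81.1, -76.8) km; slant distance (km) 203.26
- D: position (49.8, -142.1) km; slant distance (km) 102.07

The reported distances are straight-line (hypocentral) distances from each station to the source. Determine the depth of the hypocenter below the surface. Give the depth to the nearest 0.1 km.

Each station gives a sphere (x−x_i)² + (y−y_i)² + z² = d_i² (stations at z=0).
Subtracting the A sphere from B and C: z² cancels, leaving linear equations in x and y:
439.6 x − 444.4 y = 85141.22
125.6 x − 436.8 y = 46540.88
Solving: x ≈ 121.196, y ≈ -71.700 km (keep extra digits for the depth step; rounded: 121.2, -71.7).
Then from the A sphere: z² = 340.79² − (x + 143.9)² − (y − 141.6)² with x = 121.196, y = -71.700, so z ≈ 19.106 ≈ 19.1 km.

z ≈ 19.1 km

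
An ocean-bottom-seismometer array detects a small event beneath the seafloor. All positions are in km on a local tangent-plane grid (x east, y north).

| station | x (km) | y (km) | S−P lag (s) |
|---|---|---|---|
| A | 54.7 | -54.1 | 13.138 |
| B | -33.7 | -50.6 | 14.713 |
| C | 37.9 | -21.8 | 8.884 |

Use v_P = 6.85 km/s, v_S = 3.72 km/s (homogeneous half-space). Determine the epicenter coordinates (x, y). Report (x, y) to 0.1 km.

Distance from S−P lag: d = Δt · v_P v_S / (v_P − v_S) = Δt · (6.85·3.72)/(6.85−3.72) ≈ 8.1412·Δt.
So d_A = 106.96, d_B = 119.78, d_C = 72.33 km.
Circle about each station: (x − 54.7)² + (y + 54.1)² = 106.96²; (x + 33.7)² + (y + 50.6)² = 119.78²; (x − 37.9)² + (y + 21.8)² = 72.33².
Subtracting the A equation from the B and C equations removes the quadratic terms:
-176.8 x + 7.0 y = -5129.66
-33.6 x + 64.6 y = 2201.56
Solving the 2×2 system: x ≈ 31.0, y ≈ 50.2 km.
Check against A (with the unrounded x, y): √((x − 54.7)²+(y + 54.1)²) = 106.96 ≈ 106.96 km. ✓

x ≈ 31.0 km, y ≈ 50.2 km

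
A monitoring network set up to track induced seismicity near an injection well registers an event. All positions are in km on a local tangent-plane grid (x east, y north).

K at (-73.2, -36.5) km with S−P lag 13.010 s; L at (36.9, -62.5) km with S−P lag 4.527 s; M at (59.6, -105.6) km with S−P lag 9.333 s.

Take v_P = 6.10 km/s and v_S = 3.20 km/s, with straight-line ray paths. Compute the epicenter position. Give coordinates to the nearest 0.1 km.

Distance from S−P lag: d = Δt · v_P v_S / (v_P − v_S) = Δt · (6.10·3.20)/(6.10−3.20) ≈ 6.7310·Δt.
So d_K = 87.57, d_L = 30.47, d_M = 62.82 km.
Circle about each station: (x + 73.2)² + (y + 36.5)² = 87.57²; (x − 36.9)² + (y + 62.5)² = 30.47²; (x − 59.6)² + (y + 105.6)² = 62.82².
Subtracting the K equation from the L and M equations removes the quadratic terms:
220.2 x − 52.0 y = 5317.45
265.6 x − 138.2 y = 11735.18
Solving the 2×2 system: x ≈ 7.5, y ≈ -70.5 km.

(7.5, -70.5)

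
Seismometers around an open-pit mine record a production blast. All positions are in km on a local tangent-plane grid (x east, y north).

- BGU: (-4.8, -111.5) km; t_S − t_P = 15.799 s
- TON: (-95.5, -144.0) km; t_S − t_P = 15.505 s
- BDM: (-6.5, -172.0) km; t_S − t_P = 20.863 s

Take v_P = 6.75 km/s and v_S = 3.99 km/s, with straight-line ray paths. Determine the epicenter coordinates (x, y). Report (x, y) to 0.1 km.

Distance from S−P lag: d = Δt · v_P v_S / (v_P − v_S) = Δt · (6.75·3.99)/(6.75−3.99) ≈ 9.7582·Δt.
So d_BGU = 154.17, d_TON = 151.30, d_BDM = 203.58 km.
Circle about each station: (x + 4.8)² + (y + 111.5)² = 154.17²; (x + 95.5)² + (y + 144.0)² = 151.30²; (x + 6.5)² + (y + 172.0)² = 203.58².
Subtracting the BGU equation from the TON and BDM equations removes the quadratic terms:
-181.4 x − 65.0 y = 18277.66
-3.4 x − 121.0 y = -505.47
Solving the 2×2 system: x ≈ -103.3, y ≈ 7.1 km.
Check against BGU (with the unrounded x, y): √((x + 4.8)²+(y + 111.5)²) = 154.15 ≈ 154.17 km. ✓

-103.3 km east, 7.1 km north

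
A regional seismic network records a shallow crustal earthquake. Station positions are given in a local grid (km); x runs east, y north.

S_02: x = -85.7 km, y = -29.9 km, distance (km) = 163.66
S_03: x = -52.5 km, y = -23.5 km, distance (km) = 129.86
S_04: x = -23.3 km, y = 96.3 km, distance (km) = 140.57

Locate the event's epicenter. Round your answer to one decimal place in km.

Circle about each station: (x + 85.7)² + (y + 29.9)² = 163.66²; (x + 52.5)² + (y + 23.5)² = 129.86²; (x + 23.3)² + (y − 96.3)² = 140.57².
Subtracting the S_02 equation from the S_03 and S_04 equations removes the quadratic terms:
66.4 x + 12.8 y = 4990.98
124.8 x + 252.4 y = 8602.75
Solving the 2×2 system: x ≈ 75.8, y ≈ -3.4 km.

x ≈ 75.8 km, y ≈ -3.4 km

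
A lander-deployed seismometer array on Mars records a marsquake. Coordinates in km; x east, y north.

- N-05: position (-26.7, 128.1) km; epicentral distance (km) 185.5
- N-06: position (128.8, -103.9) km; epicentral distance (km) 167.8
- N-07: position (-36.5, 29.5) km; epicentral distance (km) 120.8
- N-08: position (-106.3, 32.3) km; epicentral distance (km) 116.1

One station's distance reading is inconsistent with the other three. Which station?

N-07

Solve using three stations at a time. Using N-05, N-06, N-08 (subtract circle equations pairwise → linear system) gives (x, y) ≈ (-32.4, -57.3).
Distances from that point to each station vs reported:
  N-05: calculated 185.5 vs reported 185.5 → residual 0.0 km
  N-06: calculated 167.8 vs reported 167.8 → residual 0.0 km
  N-07: calculated 86.9 vs reported 120.8 → residual 33.9 km
  N-08: calculated 116.1 vs reported 116.1 → residual 0.0 km
N-05, N-06, N-08 are mutually consistent (residuals ≈ 0); N-07 is off by 33.9 km.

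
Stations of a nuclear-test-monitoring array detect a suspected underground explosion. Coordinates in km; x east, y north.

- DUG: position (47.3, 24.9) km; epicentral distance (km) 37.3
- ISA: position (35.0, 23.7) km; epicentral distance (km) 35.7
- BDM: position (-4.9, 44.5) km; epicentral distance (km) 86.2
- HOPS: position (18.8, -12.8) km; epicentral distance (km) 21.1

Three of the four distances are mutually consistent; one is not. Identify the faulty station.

Solve using three stations at a time. Using DUG, ISA, HOPS (subtract circle equations pairwise → linear system) gives (x, y) ≈ (39.9, -11.7).
Distances from that point to each station vs reported:
  DUG: calculated 37.3 vs reported 37.3 → residual 0.0 km
  ISA: calculated 35.7 vs reported 35.7 → residual 0.0 km
  BDM: calculated 71.9 vs reported 86.2 → residual 14.3 km
  HOPS: calculated 21.1 vs reported 21.1 → residual 0.0 km
DUG, ISA, HOPS are mutually consistent (residuals ≈ 0); BDM is off by 14.3 km.

BDM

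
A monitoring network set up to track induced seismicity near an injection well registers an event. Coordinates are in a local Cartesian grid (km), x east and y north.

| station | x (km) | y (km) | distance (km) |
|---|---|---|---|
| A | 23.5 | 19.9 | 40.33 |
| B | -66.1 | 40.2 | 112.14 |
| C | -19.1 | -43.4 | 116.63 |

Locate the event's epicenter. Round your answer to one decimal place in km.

x ≈ 45.2 km, y ≈ 53.9 km

Circle about each station: (x − 23.5)² + (y − 19.9)² = 40.33²; (x + 66.1)² + (y − 40.2)² = 112.14²; (x + 19.1)² + (y + 43.4)² = 116.63².
Subtracting pairs of circle equations eliminates x²+y² and gives linear equations (the radical axes):
-179.2 x + 40.6 y = -5911.88
-85.2 x − 126.6 y = -10675.94
Solving the 2×2 system: x ≈ 45.2, y ≈ 53.9 km.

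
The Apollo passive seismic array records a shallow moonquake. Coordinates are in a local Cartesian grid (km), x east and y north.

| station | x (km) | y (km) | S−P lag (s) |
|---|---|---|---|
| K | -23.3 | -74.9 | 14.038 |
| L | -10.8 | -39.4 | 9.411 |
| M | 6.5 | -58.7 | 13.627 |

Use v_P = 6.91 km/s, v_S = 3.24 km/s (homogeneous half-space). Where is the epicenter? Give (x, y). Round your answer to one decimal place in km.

x ≈ -42.3 km, y ≈ 8.6 km

Distance from S−P lag: d = Δt · v_P v_S / (v_P − v_S) = Δt · (6.91·3.24)/(6.91−3.24) ≈ 6.1004·Δt.
So d_K = 85.64, d_L = 57.41, d_M = 83.13 km.
Circle about each station: (x + 23.3)² + (y + 74.9)² = 85.64²; (x + 10.8)² + (y + 39.4)² = 57.41²; (x − 6.5)² + (y + 58.7)² = 83.13².
Subtracting the K equation from the L and M equations removes the quadratic terms:
25.0 x + 71.0 y = -445.60
59.6 x + 32.4 y = -2241.35
Solving the 2×2 system: x ≈ -42.3, y ≈ 8.6 km.
Check against K (with the unrounded x, y): √((x + 23.3)²+(y + 74.9)²) = 85.65 ≈ 85.64 km. ✓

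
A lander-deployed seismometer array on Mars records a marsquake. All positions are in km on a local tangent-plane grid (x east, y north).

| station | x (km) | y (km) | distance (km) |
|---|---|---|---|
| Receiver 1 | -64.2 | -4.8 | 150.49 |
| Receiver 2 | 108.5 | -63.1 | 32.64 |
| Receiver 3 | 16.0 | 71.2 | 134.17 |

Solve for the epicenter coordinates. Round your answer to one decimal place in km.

(80.4, -46.5)

Circle about each station: (x + 64.2)² + (y + 4.8)² = 150.49²; (x − 108.5)² + (y + 63.1)² = 32.64²; (x − 16.0)² + (y − 71.2)² = 134.17².
Subtracting the Receiver 1 equation from the Receiver 2 and Receiver 3 equations removes the quadratic terms:
345.4 x − 116.6 y = 33191.05
160.4 x + 152.0 y = 5826.41
Solving the 2×2 system: x ≈ 80.4, y ≈ -46.5 km.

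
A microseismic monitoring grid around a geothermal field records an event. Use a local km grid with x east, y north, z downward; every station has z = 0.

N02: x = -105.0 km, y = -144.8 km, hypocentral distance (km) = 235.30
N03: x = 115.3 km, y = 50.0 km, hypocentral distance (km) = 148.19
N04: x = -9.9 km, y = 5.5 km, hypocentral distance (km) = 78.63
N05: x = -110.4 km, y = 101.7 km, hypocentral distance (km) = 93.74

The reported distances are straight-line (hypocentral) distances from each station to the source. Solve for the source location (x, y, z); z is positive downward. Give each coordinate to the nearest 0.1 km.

x ≈ -27.0 km, y ≈ 74.7 km, depth ≈ 33.2 km

Each station gives a sphere (x−x_i)² + (y−y_i)² + z² = d_i² (stations at z=0).
Subtracting the N02 sphere from N03 and N04: z² cancels, leaving linear equations in x and y:
440.6 x + 389.6 y = 17207.86
190.2 x + 300.6 y = 17319.63
Solving: x ≈ -26.997, y ≈ 74.699 km (keep extra digits for the depth step; rounded: -27.0, 74.7).
Then from the N02 sphere: z² = 235.30² − (x + 105.0)² − (y + 144.8)² with x = -26.997, y = 74.699, so z ≈ 33.194 ≈ 33.2 km.
Check against N05 (with the unrounded solution): distance 93.74 ≈ 93.74 km. ✓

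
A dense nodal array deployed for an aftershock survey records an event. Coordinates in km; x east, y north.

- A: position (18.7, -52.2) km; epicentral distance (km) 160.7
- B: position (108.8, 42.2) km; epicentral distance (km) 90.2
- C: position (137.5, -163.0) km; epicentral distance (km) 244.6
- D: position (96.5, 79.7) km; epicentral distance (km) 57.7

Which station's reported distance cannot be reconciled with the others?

Solve using three stations at a time. Using A, B, D (subtract circle equations pairwise → linear system) gives (x, y) ≈ (45.4, 106.2).
Distances from that point to each station vs reported:
  A: calculated 160.7 vs reported 160.7 → residual 0.0 km
  B: calculated 90.2 vs reported 90.2 → residual 0.0 km
  C: calculated 284.6 vs reported 244.6 → residual 40.0 km
  D: calculated 57.6 vs reported 57.7 → residual 0.1 km
A, B, D are mutually consistent (residuals ≈ 0); C is off by 40.0 km.

C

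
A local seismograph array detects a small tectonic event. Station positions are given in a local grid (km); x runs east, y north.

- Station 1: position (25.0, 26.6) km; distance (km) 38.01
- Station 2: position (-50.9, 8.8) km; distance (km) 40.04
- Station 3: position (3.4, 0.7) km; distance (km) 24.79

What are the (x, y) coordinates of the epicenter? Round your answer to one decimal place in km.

Circle about each station: (x − 25.0)² + (y − 26.6)² = 38.01²; (x + 50.9)² + (y − 8.8)² = 40.04²; (x − 3.4)² + (y − 0.7)² = 24.79².
Subtracting pairs of circle equations eliminates x²+y² and gives linear equations (the radical axes):
-151.8 x − 35.6 y = 1177.25
-43.2 x − 51.8 y = -490.29
Solving the 2×2 system: x ≈ -12.4, y ≈ 19.8 km.

-12.4 km east, 19.8 km north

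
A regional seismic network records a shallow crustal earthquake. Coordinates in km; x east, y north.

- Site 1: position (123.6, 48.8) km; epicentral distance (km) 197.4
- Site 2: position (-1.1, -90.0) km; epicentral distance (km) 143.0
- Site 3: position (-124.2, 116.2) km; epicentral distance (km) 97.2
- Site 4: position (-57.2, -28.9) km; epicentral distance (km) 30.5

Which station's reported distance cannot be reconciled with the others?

Site 4

Solve using three stations at a time. Using Site 1, Site 2, Site 3 (subtract circle equations pairwise → linear system) gives (x, y) ≈ (-73.2, 33.5).
Distances from that point to each station vs reported:
  Site 1: calculated 197.4 vs reported 197.4 → residual 0.0 km
  Site 2: calculated 143.0 vs reported 143.0 → residual 0.0 km
  Site 3: calculated 97.2 vs reported 97.2 → residual 0.0 km
  Site 4: calculated 64.4 vs reported 30.5 → residual 33.9 km
Site 1, Site 2, Site 3 are mutually consistent (residuals ≈ 0); Site 4 is off by 33.9 km.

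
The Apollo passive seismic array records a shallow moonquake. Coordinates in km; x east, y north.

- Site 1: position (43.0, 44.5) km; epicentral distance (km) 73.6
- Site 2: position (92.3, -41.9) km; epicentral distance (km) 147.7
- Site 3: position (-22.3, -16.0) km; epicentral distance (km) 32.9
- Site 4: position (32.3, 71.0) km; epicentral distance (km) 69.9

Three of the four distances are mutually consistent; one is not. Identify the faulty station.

Site 3

Solve using three stations at a time. Using Site 1, Site 2, Site 4 (subtract circle equations pairwise → linear system) gives (x, y) ≈ (-30.2, 40.4).
Distances from that point to each station vs reported:
  Site 1: calculated 73.3 vs reported 73.6 → residual 0.3 km
  Site 2: calculated 147.5 vs reported 147.7 → residual 0.2 km
  Site 3: calculated 56.9 vs reported 32.9 → residual 24.0 km
  Site 4: calculated 69.6 vs reported 69.9 → residual 0.3 km
Site 1, Site 2, Site 4 are mutually consistent (residuals ≈ 0); Site 3 is off by 24.0 km.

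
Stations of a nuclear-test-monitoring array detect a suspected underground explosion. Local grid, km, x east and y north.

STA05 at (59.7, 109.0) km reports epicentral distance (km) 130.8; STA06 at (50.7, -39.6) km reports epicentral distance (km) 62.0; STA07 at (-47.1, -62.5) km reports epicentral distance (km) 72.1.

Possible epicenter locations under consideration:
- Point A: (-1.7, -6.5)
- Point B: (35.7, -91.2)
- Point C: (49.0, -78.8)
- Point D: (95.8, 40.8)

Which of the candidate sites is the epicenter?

Point A

For each candidate, compare |candidate − station| to the reported distance:
Point A: residuals STA05 0.0, STA06 0.0, STA07 0.0 → max 0.0 km
Point B: residuals STA05 70.8, STA06 8.3, STA07 15.5 → max 70.8 km
Point C: residuals STA05 57.3, STA06 22.8, STA07 25.4 → max 57.3 km
Point D: residuals STA05 53.6, STA06 30.2, STA07 104.2 → max 104.2 km
Only Point A has all residuals ≈ 0.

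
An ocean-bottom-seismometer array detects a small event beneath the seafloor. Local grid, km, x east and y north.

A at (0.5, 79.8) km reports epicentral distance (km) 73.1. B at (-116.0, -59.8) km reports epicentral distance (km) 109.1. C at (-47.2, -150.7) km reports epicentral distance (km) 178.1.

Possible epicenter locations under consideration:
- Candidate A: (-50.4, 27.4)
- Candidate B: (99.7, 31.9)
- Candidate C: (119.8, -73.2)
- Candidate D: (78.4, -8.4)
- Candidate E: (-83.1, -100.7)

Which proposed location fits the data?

Candidate A

For each candidate, compare |candidate − station| to the reported distance:
Candidate A: residuals A 0.0, B 0.0, C 0.0 → max 0.0 km
Candidate B: residuals A 37.1, B 125.3, C 56.3 → max 125.3 km
Candidate C: residuals A 120.9, B 127.1, C 6.0 → max 127.1 km
Candidate D: residuals A 44.6, B 92.0, C 11.7 → max 92.0 km
Candidate E: residuals A 125.8, B 56.6, C 116.5 → max 125.8 km
Only Candidate A has all residuals ≈ 0.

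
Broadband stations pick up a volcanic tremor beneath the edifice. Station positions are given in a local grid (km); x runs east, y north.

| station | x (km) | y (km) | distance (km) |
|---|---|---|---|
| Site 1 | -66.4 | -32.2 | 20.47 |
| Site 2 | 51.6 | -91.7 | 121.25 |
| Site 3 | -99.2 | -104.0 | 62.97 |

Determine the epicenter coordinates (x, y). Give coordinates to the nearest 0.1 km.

-63.1 km east, -52.4 km north

Circle about each station: (x + 66.4)² + (y + 32.2)² = 20.47²; (x − 51.6)² + (y + 91.7)² = 121.25²; (x + 99.2)² + (y + 104.0)² = 62.97².
Subtracting pairs of circle equations eliminates x²+y² and gives linear equations (the radical axes):
236.0 x − 119.0 y = -8656.89
-65.6 x − 143.6 y = 11664.64
Solving the 2×2 system: x ≈ -63.1, y ≈ -52.4 km.
Check against Site 1 (with the unrounded x, y): √((x + 66.4)²+(y + 32.2)²) = 20.47 ≈ 20.47 km. ✓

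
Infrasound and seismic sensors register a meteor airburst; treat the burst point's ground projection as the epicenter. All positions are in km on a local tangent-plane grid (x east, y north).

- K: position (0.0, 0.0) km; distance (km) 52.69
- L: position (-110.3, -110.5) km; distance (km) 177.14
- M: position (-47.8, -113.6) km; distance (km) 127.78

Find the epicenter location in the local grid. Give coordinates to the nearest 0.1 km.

45.6 km east, -26.4 km north

Circle about each station: x² + y² = 52.69²; (x + 110.3)² + (y + 110.5)² = 177.14²; (x + 47.8)² + (y + 113.6)² = 127.78².
Subtracting pairs of circle equations eliminates x²+y² and gives linear equations (the radical axes):
-220.6 x − 221.0 y = -4226.00
-95.6 x − 227.2 y = 1638.31
Solving the 2×2 system: x ≈ 45.6, y ≈ -26.4 km.
Check against K (with the unrounded x, y): √(x²+y²) = 52.70 ≈ 52.69 km. ✓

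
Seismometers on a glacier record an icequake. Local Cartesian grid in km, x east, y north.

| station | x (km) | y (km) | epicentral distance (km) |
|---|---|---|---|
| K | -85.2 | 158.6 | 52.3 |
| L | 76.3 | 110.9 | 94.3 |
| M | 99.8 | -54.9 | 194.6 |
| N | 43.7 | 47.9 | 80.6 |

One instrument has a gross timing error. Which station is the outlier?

Solve using three stations at a time. Using L, M, N (subtract circle equations pairwise → linear system) gives (x, y) ≈ (-17.4, 100.4).
Distances from that point to each station vs reported:
  K: calculated 89.3 vs reported 52.3 → residual 37.0 km
  L: calculated 94.3 vs reported 94.3 → residual 0.0 km
  M: calculated 194.6 vs reported 194.6 → residual 0.0 km
  N: calculated 80.6 vs reported 80.6 → residual 0.0 km
L, M, N are mutually consistent (residuals ≈ 0); K is off by 37.0 km.

K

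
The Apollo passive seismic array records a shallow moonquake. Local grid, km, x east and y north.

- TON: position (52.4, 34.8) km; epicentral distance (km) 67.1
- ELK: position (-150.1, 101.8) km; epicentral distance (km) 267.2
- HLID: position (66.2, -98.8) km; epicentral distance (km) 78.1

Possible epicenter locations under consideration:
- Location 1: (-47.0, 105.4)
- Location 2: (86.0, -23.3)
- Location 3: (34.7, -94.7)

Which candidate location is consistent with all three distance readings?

For each candidate, compare |candidate − station| to the reported distance:
Location 1: residuals TON 54.8, ELK 164.0, HLID 155.4 → max 164.0 km
Location 2: residuals TON 0.0, ELK 0.0, HLID 0.0 → max 0.0 km
Location 3: residuals TON 63.6, ELK 2.5, HLID 46.3 → max 63.6 km
Only Location 2 has all residuals ≈ 0.

Location 2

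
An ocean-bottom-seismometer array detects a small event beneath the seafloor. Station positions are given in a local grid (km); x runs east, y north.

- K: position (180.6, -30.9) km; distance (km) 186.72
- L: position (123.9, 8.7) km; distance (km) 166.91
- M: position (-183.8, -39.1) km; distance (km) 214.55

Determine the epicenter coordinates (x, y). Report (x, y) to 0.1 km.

Circle about each station: (x − 180.6)² + (y + 30.9)² = 186.72²; (x − 123.9)² + (y − 8.7)² = 166.91²; (x + 183.8)² + (y + 39.1)² = 214.55².
Subtracting pairs of circle equations eliminates x²+y² and gives linear equations (the radical axes):
-113.4 x + 79.2 y = -11138.86
-728.8 x − 16.4 y = -9427.26
Solving the 2×2 system: x ≈ 15.6, y ≈ -118.3 km.
Check against K (with the unrounded x, y): √((x − 180.6)²+(y + 30.9)²) = 186.72 ≈ 186.72 km. ✓

x ≈ 15.6 km, y ≈ -118.3 km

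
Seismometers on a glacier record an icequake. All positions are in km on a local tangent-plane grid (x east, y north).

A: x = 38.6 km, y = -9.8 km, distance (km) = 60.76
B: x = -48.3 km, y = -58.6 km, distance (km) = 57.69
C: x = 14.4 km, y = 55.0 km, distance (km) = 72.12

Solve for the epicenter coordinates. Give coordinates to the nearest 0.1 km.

(-22.1, -7.2)

Circle about each station: (x − 38.6)² + (y + 9.8)² = 60.76²; (x + 48.3)² + (y + 58.6)² = 57.69²; (x − 14.4)² + (y − 55.0)² = 72.12².
Subtracting the A equation from the B and C equations removes the quadratic terms:
-173.8 x − 97.6 y = 4544.49
-48.4 x + 129.6 y = 136.84
Solving the 2×2 system: x ≈ -22.1, y ≈ -7.2 km.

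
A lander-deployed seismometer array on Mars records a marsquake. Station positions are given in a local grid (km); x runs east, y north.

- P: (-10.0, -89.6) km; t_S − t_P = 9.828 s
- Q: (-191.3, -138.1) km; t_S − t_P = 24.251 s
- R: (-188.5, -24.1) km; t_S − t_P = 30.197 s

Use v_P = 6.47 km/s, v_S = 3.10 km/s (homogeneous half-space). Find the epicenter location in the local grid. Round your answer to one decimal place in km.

-47.0 km east, -134.9 km north

Distance from S−P lag: d = Δt · v_P v_S / (v_P − v_S) = Δt · (6.47·3.10)/(6.47−3.10) ≈ 5.9516·Δt.
So d_P = 58.49, d_Q = 144.33, d_R = 179.72 km.
Circle about each station: (x + 10.0)² + (y + 89.6)² = 58.49²; (x + 191.3)² + (y + 138.1)² = 144.33²; (x + 188.5)² + (y + 24.1)² = 179.72².
Subtracting the P equation from the Q and R equations removes the quadratic terms:
-362.6 x − 97.0 y = 30129.07
-357.0 x + 131.0 y = -893.30
Solving the 2×2 system: x ≈ -47.0, y ≈ -134.9 km.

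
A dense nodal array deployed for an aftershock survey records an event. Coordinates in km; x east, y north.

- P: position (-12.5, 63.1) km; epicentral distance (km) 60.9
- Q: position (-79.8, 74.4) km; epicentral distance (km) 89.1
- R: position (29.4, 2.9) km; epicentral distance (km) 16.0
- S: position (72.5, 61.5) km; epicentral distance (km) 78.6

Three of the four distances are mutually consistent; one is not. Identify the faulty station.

Q

Solve using three stations at a time. Using P, R, S (subtract circle equations pairwise → linear system) gives (x, y) ≈ (14.5, 8.5).
Distances from that point to each station vs reported:
  P: calculated 60.9 vs reported 60.9 → residual 0.0 km
  Q: calculated 115.0 vs reported 89.1 → residual 25.9 km
  R: calculated 16.0 vs reported 16.0 → residual 0.0 km
  S: calculated 78.6 vs reported 78.6 → residual 0.0 km
P, R, S are mutually consistent (residuals ≈ 0); Q is off by 25.9 km.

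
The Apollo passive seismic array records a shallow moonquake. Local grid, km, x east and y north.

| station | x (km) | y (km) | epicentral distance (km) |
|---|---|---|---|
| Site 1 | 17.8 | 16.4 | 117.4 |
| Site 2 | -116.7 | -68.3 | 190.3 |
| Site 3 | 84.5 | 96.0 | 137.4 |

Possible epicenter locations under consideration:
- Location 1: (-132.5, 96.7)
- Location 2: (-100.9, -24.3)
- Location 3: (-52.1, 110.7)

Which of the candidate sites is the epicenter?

Location 3

For each candidate, compare |candidate − station| to the reported distance:
Location 1: residuals Site 1 53.0, Site 2 24.5, Site 3 79.6 → max 79.6 km
Location 2: residuals Site 1 8.1, Site 2 143.5, Site 3 83.6 → max 143.5 km
Location 3: residuals Site 1 0.0, Site 2 0.0, Site 3 0.0 → max 0.0 km
Only Location 3 has all residuals ≈ 0.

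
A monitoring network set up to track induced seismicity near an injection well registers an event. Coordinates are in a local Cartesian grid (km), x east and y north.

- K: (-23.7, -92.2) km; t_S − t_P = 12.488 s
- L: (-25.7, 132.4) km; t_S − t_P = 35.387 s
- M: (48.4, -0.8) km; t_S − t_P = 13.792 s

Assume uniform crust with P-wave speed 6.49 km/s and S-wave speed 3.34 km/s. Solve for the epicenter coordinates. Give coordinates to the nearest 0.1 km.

Distance from S−P lag: d = Δt · v_P v_S / (v_P − v_S) = Δt · (6.49·3.34)/(6.49−3.34) ≈ 6.8815·Δt.
So d_K = 85.94, d_L = 243.51, d_M = 94.91 km.
Circle about each station: (x + 23.7)² + (y + 92.2)² = 85.94²; (x + 25.7)² + (y − 132.4)² = 243.51²; (x − 48.4)² + (y + 0.8)² = 94.91².
Subtracting pairs of circle equations eliminates x²+y² and gives linear equations (the radical axes):
-4.0 x + 449.2 y = -42783.72
144.2 x + 182.8 y = -8341.55
Solving the 2×2 system: x ≈ 62.2, y ≈ -94.7 km.

(62.2, -94.7)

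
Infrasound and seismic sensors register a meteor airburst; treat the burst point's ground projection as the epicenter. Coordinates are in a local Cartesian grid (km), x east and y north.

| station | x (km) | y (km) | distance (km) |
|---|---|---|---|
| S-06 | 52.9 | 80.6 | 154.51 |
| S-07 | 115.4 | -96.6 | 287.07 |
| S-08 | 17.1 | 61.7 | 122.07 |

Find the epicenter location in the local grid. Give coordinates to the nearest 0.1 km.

Circle about each station: (x − 52.9)² + (y − 80.6)² = 154.51²; (x − 115.4)² + (y + 96.6)² = 287.07²; (x − 17.1)² + (y − 61.7)² = 122.07².
Subtracting the S-06 equation from the S-07 and S-08 equations removes the quadratic terms:
125.0 x − 354.4 y = -45181.89
-71.6 x − 37.8 y = 3776.79
Solving the 2×2 system: x ≈ -101.2, y ≈ 91.8 km.
Check against S-06 (with the unrounded x, y): √((x − 52.9)²+(y − 80.6)²) = 154.51 ≈ 154.51 km. ✓

(-101.2, 91.8)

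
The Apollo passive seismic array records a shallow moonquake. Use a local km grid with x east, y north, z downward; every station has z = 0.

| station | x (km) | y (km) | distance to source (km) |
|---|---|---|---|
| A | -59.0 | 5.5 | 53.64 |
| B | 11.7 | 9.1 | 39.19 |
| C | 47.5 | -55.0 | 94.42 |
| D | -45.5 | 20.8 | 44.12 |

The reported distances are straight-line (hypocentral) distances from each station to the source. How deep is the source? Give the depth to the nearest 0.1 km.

Each station gives a sphere (x−x_i)² + (y−y_i)² + z² = d_i² (stations at z=0).
Subtracting the A sphere from B and C: z² cancels, leaving linear equations in x and y:
141.4 x + 7.2 y = -1950.16
213.0 x − 121.0 y = -4267.89
Solving: x ≈ -14.306, y ≈ 10.089 km (keep extra digits for the depth step; rounded: -14.3, 10.1).
Then from the A sphere: z² = 53.64² − (x + 59.0)² − (y − 5.5)² with x = -14.306, y = 10.089, so z ≈ 29.303 ≈ 29.3 km.
Check against D (with the unrounded solution): distance 44.12 ≈ 44.12 km. ✓

depth ≈ 29.3 km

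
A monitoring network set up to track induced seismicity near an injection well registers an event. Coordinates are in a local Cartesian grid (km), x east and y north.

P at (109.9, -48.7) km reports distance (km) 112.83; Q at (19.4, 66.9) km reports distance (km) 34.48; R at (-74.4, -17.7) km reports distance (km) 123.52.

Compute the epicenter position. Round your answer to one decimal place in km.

Circle about each station: (x − 109.9)² + (y + 48.7)² = 112.83²; (x − 19.4)² + (y − 66.9)² = 34.48²; (x + 74.4)² + (y + 17.7)² = 123.52².
Subtracting the P equation from the Q and R equations removes the quadratic terms:
-181.0 x + 231.2 y = 1944.01
-368.6 x + 62.0 y = -11127.63
Solving the 2×2 system: x ≈ 36.4, y ≈ 36.9 km.

(36.4, 36.9)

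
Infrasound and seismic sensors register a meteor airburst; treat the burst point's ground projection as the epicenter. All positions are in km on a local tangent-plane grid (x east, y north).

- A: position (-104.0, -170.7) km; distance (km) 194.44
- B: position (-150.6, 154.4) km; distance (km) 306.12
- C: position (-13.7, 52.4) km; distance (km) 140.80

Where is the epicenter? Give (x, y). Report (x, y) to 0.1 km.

x ≈ 60.6 km, y ≈ -67.2 km

Circle about each station: (x + 104.0)² + (y + 170.7)² = 194.44²; (x + 150.6)² + (y − 154.4)² = 306.12²; (x + 13.7)² + (y − 52.4)² = 140.80².
Subtracting the A equation from the B and C equations removes the quadratic terms:
-93.2 x + 650.2 y = -49337.31
180.6 x + 446.2 y = -19038.77
Solving the 2×2 system: x ≈ 60.6, y ≈ -67.2 km.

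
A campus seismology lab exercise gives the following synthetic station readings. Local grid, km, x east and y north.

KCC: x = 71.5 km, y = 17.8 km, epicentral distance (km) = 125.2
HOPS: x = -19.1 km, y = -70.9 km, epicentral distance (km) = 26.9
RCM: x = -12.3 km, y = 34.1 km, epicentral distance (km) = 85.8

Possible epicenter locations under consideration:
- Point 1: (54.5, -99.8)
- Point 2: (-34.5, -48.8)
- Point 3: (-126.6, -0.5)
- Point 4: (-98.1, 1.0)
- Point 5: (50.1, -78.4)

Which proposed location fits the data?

Point 2

For each candidate, compare |candidate − station| to the reported distance:
Point 1: residuals KCC 6.4, HOPS 52.2, RCM 63.8 → max 63.8 km
Point 2: residuals KCC 0.0, HOPS 0.0, RCM 0.0 → max 0.0 km
Point 3: residuals KCC 73.7, HOPS 101.6, RCM 33.6 → max 101.6 km
Point 4: residuals KCC 45.2, HOPS 79.9, RCM 6.2 → max 79.9 km
Point 5: residuals KCC 26.6, HOPS 42.7, RCM 42.8 → max 42.8 km
Only Point 2 has all residuals ≈ 0.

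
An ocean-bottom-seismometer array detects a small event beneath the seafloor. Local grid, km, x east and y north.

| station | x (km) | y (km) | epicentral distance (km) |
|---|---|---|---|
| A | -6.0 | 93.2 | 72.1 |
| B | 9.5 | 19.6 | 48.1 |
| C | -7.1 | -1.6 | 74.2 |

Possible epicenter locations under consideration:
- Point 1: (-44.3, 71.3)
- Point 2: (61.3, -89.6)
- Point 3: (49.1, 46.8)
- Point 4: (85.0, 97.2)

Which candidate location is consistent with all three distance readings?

For each candidate, compare |candidate − station| to the reported distance:
Point 1: residuals A 28.0, B 26.5, C 7.6 → max 28.0 km
Point 2: residuals A 122.7, B 72.8, C 37.3 → max 122.7 km
Point 3: residuals A 0.1, B 0.1, C 0.0 → max 0.1 km
Point 4: residuals A 19.0, B 60.2, C 60.9 → max 60.9 km
Only Point 3 has all residuals ≈ 0.

Point 3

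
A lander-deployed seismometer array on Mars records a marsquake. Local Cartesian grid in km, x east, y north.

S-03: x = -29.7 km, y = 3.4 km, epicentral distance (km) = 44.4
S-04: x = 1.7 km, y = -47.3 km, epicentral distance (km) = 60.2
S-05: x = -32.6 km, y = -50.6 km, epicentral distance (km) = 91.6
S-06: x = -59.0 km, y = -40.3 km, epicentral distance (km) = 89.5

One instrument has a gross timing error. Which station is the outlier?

S-05

Solve using three stations at a time. Using S-03, S-04, S-06 (subtract circle equations pairwise → linear system) gives (x, y) ≈ (13.9, 11.6).
Distances from that point to each station vs reported:
  S-03: calculated 44.3 vs reported 44.4 → residual 0.1 km
  S-04: calculated 60.2 vs reported 60.2 → residual 0.0 km
  S-05: calculated 77.6 vs reported 91.6 → residual 14.0 km
  S-06: calculated 89.5 vs reported 89.5 → residual 0.0 km
S-03, S-04, S-06 are mutually consistent (residuals ≈ 0); S-05 is off by 14.0 km.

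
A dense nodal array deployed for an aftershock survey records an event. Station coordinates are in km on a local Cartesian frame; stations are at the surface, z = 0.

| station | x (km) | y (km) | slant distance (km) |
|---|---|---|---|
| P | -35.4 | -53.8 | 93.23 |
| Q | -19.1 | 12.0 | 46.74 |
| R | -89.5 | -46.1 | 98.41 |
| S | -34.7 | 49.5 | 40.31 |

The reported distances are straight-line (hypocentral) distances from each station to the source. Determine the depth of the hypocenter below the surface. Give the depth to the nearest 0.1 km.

z ≈ 35.7 km

Each station gives a sphere (x−x_i)² + (y−y_i)² + z² = d_i² (stations at z=0).
Subtracting the P sphere from Q and R: z² cancels, leaving linear equations in x and y:
32.6 x + 131.6 y = 2868.42
-108.2 x + 15.4 y = 4995.16
Solving: x ≈ -41.597, y ≈ 32.101 km (keep extra digits for the depth step; rounded: -41.6, 32.1).
Then from the P sphere: z² = 93.23² − (x + 35.4)² − (y + 53.8)² with x = -41.597, y = 32.101, so z ≈ 35.699 ≈ 35.7 km.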